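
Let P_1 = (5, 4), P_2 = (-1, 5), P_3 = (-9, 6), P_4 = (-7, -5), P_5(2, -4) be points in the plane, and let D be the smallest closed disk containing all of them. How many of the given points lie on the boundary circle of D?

A smallest enclosing disk is always determined by at most three of the input points on its boundary.
The minimum enclosing circle is determined by three boundary points: P_1, P_3, P_4.
Their circumcentre is (-2.5, 1.5) with r² = 62.5.
The farthest remaining point P_5 is at distance² 50.5 ≤ 62.5.
The points at distance exactly r from the centre are P_1, P_3, P_4 — 3 points.

3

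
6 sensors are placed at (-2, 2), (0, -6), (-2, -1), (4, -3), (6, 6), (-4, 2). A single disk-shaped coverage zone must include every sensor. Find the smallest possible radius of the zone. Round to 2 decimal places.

6.73

The minimum enclosing circle is determined by three boundary points: (0, -6), (6, 6), (-4, 2).
Their circumcentre is (2.5, 0.25) with r² = 45.3125.
The farthest remaining point (-2, 2) is at distance² 23.3125 ≤ 45.3125.
r = √(45.3125) ≈ 6.73.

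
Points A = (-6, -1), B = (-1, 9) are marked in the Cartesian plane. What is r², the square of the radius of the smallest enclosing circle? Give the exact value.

The smallest circle enclosing two points has them as diameter endpoints.
Centre = midpoint = (-3.5, 4); r² = |AB|²/4 = 125/4 = 31.25.

31.25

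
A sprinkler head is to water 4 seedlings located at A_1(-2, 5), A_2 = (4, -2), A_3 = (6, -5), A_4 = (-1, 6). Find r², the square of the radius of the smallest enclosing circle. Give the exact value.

42.5

The farthest pair is A_3–A_4 with squared distance 170. The circle on this segment as diameter has centre (2.5, 0.5) and r² = 170/4 = 42.5.
Check A_1: distance² to centre = 40.5 ≤ 42.5, so it lies inside.
All remaining points lie in this disk, and no smaller disk contains both endpoints, so this is the minimum enclosing circle.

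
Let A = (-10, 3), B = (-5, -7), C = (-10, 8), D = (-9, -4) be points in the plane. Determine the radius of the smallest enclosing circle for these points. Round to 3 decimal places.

7.906

The farthest pair is B–C with squared distance 250. The circle on this segment as diameter has centre (-7.5, 0.5) and r² = 250/4 = 62.5.
Check A: distance² to centre = 12.5 ≤ 62.5, so it lies inside.
All remaining points lie in this disk, and no smaller disk contains both endpoints, so this is the minimum enclosing circle.
r = √(62.5) ≈ 7.906.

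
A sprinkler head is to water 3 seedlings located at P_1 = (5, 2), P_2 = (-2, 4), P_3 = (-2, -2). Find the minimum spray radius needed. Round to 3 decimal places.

4.192

Side lengths²: P_1P_2² = 53, P_1P_3² = 65, P_2P_3² = 36.
Since P_1P_3² = 65 < 53 + 36 = 89, the triangle is acute, so the smallest enclosing circle is the circumcircle.
Circumcentre = (13/14, 1), r² = 3445/196.
r = √(3445/196) ≈ 4.192.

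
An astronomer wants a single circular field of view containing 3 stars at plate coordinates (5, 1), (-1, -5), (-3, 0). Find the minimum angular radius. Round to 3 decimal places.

4.386

Call the three points A, B, C in the order given.
Side lengths²: AB² = 72, AC² = 65, BC² = 29.
Since AB² = 72 < 65 + 29 = 94, the triangle is acute, so the smallest enclosing circle is the circumcircle.
Circumcentre = (17/14, -17/14), r² = 1885/98.
r = √(1885/98) ≈ 4.386.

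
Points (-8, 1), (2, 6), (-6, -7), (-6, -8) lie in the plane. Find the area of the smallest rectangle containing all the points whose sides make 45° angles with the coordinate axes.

In coordinates u = x + y, v = x − y the rectangle is axis-aligned; the map (x,y)→(u,v) scales areas by 2.
u-values: -7, 8, -13, -14; range = 8 − (-14) = 22.
v-values: -9, -4, 1, 2; range = 2 − (-9) = 11.
Area = (22 × 11) / 2 = 121.

121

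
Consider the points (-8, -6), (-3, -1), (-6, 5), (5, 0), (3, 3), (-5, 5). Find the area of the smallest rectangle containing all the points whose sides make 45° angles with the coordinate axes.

In coordinates u = x + y, v = x − y the rectangle is axis-aligned; the map (x,y)→(u,v) scales areas by 2.
u-values: -14, -4, -1, 5, 6, 0; range = 6 − (-14) = 20.
v-values: -2, -2, -11, 5, 0, -10; range = 5 − (-11) = 16.
Area = (20 × 16) / 2 = 160.

160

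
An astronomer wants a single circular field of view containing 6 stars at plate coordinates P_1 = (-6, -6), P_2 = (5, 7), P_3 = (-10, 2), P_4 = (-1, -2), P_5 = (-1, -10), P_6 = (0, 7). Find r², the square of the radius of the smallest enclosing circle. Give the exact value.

The minimum enclosing circle of a finite set is fixed by two of the points (as a diameter) or three (as a circumcircle).
The minimum enclosing circle is determined by three boundary points: P_2, P_3, P_5.
Their circumcentre is (-5/6, -0.5) with r² = 1625/18.
The farthest remaining point P_1 is at distance² 1025/18 ≤ 1625/18.

1625/18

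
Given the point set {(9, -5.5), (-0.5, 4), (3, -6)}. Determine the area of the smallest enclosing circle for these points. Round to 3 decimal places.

Call the three points A, B, C in the order given.
Side lengths²: AB² = 180.5, AC² = 36.25, BC² = 112.25.
Since AB² = 180.5 ≥ 112.25 + 36.25 = 148.5, the angle opposite AB is not acute, so the smallest enclosing circle has AB as diameter.
Centre = midpoint of AB = (4.25, -0.75), r² = 180.5/4 = 45.125.
Area = π·r² = π·45.125 ≈ 141.764.

141.764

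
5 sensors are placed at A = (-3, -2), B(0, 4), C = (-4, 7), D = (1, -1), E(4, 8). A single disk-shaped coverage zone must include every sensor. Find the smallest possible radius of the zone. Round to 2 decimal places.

The minimum enclosing circle of a finite set is fixed by two of the points (as a diameter) or three (as a circumcircle).
The farthest pair is A–E with squared distance 149. The circle on this segment as diameter has centre (0.5, 3) and r² = 149/4 = 37.25.
Check B: distance² to centre = 1.25 ≤ 37.25, so it lies inside.
All remaining points lie in this disk, and no smaller disk contains both endpoints, so this is the minimum enclosing circle.
r = √(37.25) ≈ 6.10.

6.10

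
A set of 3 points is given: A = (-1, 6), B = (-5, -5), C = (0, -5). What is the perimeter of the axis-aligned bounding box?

Width = max x − min x = 0 − (-5) = 5.
Height = max y − min y = 6 − (-5) = 11.
Perimeter = 2(5 + 11) = 32.

32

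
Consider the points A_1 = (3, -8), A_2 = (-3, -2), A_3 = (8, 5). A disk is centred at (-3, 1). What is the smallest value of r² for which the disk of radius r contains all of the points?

The required radius is the distance from (-3, 1) to the farthest point.
Squared distances: 117, 9, 137.
Maximum is 137, attained at A_3.

137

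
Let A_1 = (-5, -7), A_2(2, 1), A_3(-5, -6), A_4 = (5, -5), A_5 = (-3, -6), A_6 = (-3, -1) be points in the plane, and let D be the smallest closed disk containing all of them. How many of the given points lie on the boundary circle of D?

3

The minimum enclosing circle is determined by three boundary points: A_1, A_2, A_4.
Their circumcentre is (-9/22, -87/22) with r² = 7345/242.
The farthest remaining point A_3 is at distance² 6113/242 ≤ 7345/242.
The points at distance exactly r from the centre are A_1, A_2, A_4 — 3 points.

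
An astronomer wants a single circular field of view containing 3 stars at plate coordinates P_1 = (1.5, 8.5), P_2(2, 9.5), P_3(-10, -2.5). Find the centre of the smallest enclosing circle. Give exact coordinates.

Side lengths²: P_1P_2² = 1.25, P_1P_3² = 253.25, P_2P_3² = 288.
Since P_2P_3² = 288 ≥ 253.25 + 1.25 = 254.5, the angle opposite P_2P_3 is not acute, so the smallest enclosing circle has P_2P_3 as diameter.
Centre = midpoint of P_2P_3 = (-4, 3.5), r² = 288/4 = 72.
Centre = (-4, 3.5).

(-4, 3.5)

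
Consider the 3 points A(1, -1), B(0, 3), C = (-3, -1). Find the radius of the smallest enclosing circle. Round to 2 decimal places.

Side lengths²: AB² = 17, AC² = 16, BC² = 25.
Since BC² = 25 < 17 + 16 = 33, the triangle is acute, so the smallest enclosing circle is the circumcircle.
Circumcentre = (-1, 0.625), r² = 6.640625.
r = √(6.640625) ≈ 2.58.

2.58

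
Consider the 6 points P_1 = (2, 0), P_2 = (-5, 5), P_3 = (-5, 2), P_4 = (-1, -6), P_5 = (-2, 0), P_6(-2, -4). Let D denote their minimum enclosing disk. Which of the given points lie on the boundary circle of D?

P_2, P_4

The minimum enclosing circle of a finite set is fixed by two of the points (as a diameter) or three (as a circumcircle).
The farthest pair is P_2–P_4 with squared distance 137. The circle on this segment as diameter has centre (-3, -0.5) and r² = 137/4 = 34.25.
Check P_1: distance² to centre = 25.25 ≤ 34.25, so it lies inside.
All remaining points lie in this disk, and no smaller disk contains both endpoints, so this is the minimum enclosing circle.
The points at distance exactly r from the centre are P_2, P_4 — 2 points.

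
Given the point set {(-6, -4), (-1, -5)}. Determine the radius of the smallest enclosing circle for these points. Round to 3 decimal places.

2.550

The smallest circle enclosing two points has them as diameter endpoints.
Centre = midpoint = (-3.5, -4.5); r² = |(-6, -4)−(-1, -5)|²/4 = 26/4 = 6.5.
r = √(6.5) ≈ 2.550.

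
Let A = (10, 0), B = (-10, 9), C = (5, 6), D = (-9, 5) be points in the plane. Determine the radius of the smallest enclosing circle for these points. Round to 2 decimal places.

10.97

By Welzl's lemma the MEC is supported by two points (diametrically opposite) or three points (on a circumcircle).
The farthest pair is A–B with squared distance 481. The circle on this segment as diameter has centre (0, 4.5) and r² = 481/4 = 120.25.
Check C: distance² to centre = 27.25 ≤ 120.25, so it lies inside.
All remaining points lie in this disk, and no smaller disk contains both endpoints, so this is the minimum enclosing circle.
r = √(120.25) ≈ 10.97.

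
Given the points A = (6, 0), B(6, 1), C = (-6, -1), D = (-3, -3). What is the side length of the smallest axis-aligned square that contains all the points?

The bounding box has width 12 and height 4.
An axis-aligned square enclosing the set must have side ≥ max(width, height).
So the minimum side is max(12, 4) = 12.

12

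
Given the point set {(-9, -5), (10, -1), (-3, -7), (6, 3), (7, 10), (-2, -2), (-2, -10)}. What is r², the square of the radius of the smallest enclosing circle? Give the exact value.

The minimum enclosing circle is determined by three boundary points: (-9, -5), (7, 10), (-2, -10).
Their circumcentre is (0.5, 0.9) with r² = 125.06.
The farthest remaining point (10, -1) is at distance² 93.86 ≤ 125.06.

125.06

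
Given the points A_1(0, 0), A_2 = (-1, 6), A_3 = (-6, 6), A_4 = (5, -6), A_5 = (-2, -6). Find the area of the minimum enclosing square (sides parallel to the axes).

144

The bounding box has width 11 and height 12.
An axis-aligned square enclosing the set must have side ≥ max(width, height).
So the minimum side is max(11, 12) = 12.
Area = 12² = 144.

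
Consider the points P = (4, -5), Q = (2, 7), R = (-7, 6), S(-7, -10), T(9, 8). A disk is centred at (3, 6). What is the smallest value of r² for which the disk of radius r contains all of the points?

The required radius is the distance from (3, 6) to the farthest point.
Squared distances: 122, 2, 100, 356, 40.
Maximum is 356, attained at S.

356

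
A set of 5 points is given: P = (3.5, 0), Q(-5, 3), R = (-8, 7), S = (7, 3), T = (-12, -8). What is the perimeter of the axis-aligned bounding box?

68

Width = max x − min x = 7 − (-12) = 19.
Height = max y − min y = 7 − (-8) = 15.
Perimeter = 2(19 + 15) = 68.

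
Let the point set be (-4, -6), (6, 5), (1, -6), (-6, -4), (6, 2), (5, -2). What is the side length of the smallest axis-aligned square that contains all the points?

The bounding box has width 12 and height 11.
An axis-aligned square enclosing the set must have side ≥ max(width, height).
So the minimum side is max(12, 11) = 12.

12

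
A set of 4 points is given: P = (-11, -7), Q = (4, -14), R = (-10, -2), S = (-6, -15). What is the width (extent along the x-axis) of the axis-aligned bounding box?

max x = 4, min x = -11, so width = 15.

15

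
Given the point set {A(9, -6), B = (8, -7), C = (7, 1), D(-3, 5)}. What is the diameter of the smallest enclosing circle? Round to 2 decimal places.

A smallest enclosing disk is always determined by at most three of the input points on its boundary.
The minimum enclosing circle is determined by three boundary points: A, B, D.
Their circumcentre is (127/46, -35/46) with r² = 70225/1058.
The farthest remaining point C is at distance² 22293/1058 ≤ 70225/1058.
Diameter = 2r = 2√(70225/1058) ≈ 16.29.

16.29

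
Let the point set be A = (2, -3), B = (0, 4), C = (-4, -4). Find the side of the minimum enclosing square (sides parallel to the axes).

The bounding box has width 6 and height 8.
An axis-aligned square enclosing the set must have side ≥ max(width, height).
So the minimum side is max(6, 8) = 8.

8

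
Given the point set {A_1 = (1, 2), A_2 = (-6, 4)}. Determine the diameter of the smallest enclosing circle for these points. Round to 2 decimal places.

The smallest circle enclosing two points has them as diameter endpoints.
Centre = midpoint = (-2.5, 3); r² = |A_1A_2|²/4 = 53/4 = 13.25.
Diameter = 2r = 2√(13.25) ≈ 7.28.

7.28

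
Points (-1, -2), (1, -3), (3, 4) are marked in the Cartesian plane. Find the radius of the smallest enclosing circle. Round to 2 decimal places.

3.67

Call the three points A, B, C in the order given.
Side lengths²: AB² = 5, AC² = 52, BC² = 53.
Since BC² = 53 < 52 + 5 = 57, the triangle is acute, so the smallest enclosing circle is the circumcircle.
Circumcentre = (1.5625, 0.625), r² = 13.45703125.
r = √(13.45703125) ≈ 3.67.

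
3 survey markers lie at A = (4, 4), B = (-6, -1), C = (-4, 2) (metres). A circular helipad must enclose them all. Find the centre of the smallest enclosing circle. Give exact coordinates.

(-1, 1.5)

Side lengths²: AB² = 125, AC² = 68, BC² = 13.
Since AB² = 125 ≥ 68 + 13 = 81, the angle opposite AB is not acute, so the smallest enclosing circle has AB as diameter.
Centre = midpoint of AB = (-1, 1.5), r² = 125/4 = 31.25.
Centre = (-1, 1.5).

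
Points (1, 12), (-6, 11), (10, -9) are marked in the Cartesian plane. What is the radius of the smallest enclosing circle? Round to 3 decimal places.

12.806

Call the three points A, B, C in the order given.
Side lengths²: AB² = 50, AC² = 522, BC² = 656.
Since BC² = 656 ≥ 522 + 50 = 572, the angle opposite BC is not acute, so the smallest enclosing circle has BC as diameter.
Centre = midpoint of BC = (2, 1), r² = 656/4 = 164.
r = √164 ≈ 12.806.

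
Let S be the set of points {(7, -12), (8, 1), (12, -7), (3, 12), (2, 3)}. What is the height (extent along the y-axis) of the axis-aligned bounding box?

24

max y = 12, min y = -12, so height = 24.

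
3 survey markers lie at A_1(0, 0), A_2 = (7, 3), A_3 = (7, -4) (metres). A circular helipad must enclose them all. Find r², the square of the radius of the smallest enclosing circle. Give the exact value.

Side lengths²: A_1A_2² = 58, A_1A_3² = 65, A_2A_3² = 49.
Since A_1A_3² = 65 < 58 + 49 = 107, the triangle is acute, so the smallest enclosing circle is the circumcircle.
Circumcentre = (61/14, -0.5), r² = 1885/98.

1885/98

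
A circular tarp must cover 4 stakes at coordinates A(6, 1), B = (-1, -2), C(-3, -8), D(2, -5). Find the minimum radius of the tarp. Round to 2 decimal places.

6.36

By Welzl's lemma the MEC is supported by two points (diametrically opposite) or three points (on a circumcircle).
The farthest pair is A–C with squared distance 162. The circle on this segment as diameter has centre (1.5, -3.5) and r² = 162/4 = 40.5.
Check B: distance² to centre = 8.5 ≤ 40.5, so it lies inside.
All remaining points lie in this disk, and no smaller disk contains both endpoints, so this is the minimum enclosing circle.
r = √(40.5) ≈ 6.36.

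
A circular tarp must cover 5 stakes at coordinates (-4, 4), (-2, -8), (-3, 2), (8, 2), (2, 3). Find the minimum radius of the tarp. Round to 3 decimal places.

7.475

The minimum enclosing circle of a finite set is fixed by two of the points (as a diameter) or three (as a circumcircle).
The minimum enclosing circle is determined by three boundary points: (-4, 4), (-2, -8), (8, 2).
Their circumcentre is (9/7, -9/7) with r² = 2738/49.
The farthest remaining point (-3, 2) is at distance² 1429/49 ≤ 2738/49.
r = √(2738/49) ≈ 7.475.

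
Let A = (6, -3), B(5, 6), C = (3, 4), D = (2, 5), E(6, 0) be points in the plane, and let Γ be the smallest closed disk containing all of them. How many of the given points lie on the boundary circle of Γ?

3

The minimum enclosing circle is determined by three boundary points: A, B, D.
Their circumcentre is (34/7, 10/7) with r² = 1025/49.
The farthest remaining point C is at distance² 493/49 ≤ 1025/49.
The points at distance exactly r from the centre are A, B, D — 3 points.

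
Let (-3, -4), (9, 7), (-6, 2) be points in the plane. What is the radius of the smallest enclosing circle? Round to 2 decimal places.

Call the three points A, B, C in the order given.
Side lengths²: AB² = 265, AC² = 45, BC² = 250.
Since AB² = 265 < 250 + 45 = 295, the triangle is acute, so the smallest enclosing circle is the circumcircle.
Circumcentre = (31/14, 33/14), r² = 6625/98.
r = √(6625/98) ≈ 8.22.

8.22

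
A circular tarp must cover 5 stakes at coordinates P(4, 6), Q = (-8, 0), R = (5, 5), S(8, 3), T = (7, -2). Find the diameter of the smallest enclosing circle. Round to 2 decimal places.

16.28

By Welzl's lemma the MEC is supported by two points (diametrically opposite) or three points (on a circumcircle).
The farthest pair is Q–S with squared distance 265. The circle on this segment as diameter has centre (0, 1.5) and r² = 265/4 = 66.25.
Check P: distance² to centre = 36.25 ≤ 66.25, so it lies inside.
All remaining points lie in this disk, and no smaller disk contains both endpoints, so this is the minimum enclosing circle.
Diameter = 2r = 2√(66.25) ≈ 16.28.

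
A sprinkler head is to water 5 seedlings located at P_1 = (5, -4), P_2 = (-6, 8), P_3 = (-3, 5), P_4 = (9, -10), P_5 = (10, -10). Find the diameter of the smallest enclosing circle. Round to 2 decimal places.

24.08

The farthest pair is P_2–P_5 with squared distance 580. The circle on this segment as diameter has centre (2, -1) and r² = 580/4 = 145.
Check P_1: distance² to centre = 18 ≤ 145, so it lies inside.
All remaining points lie in this disk, and no smaller disk contains both endpoints, so this is the minimum enclosing circle.
Diameter = 2r = 2√145 ≈ 24.08.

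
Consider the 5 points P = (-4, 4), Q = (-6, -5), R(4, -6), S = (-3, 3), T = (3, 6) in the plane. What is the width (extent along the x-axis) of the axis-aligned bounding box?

max x = 4, min x = -6, so width = 10.

10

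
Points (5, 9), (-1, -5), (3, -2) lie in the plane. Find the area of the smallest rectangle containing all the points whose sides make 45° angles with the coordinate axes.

In coordinates u = x + y, v = x − y the rectangle is axis-aligned; the map (x,y)→(u,v) scales areas by 2.
u-values: 14, -6, 1; range = 14 − (-6) = 20.
v-values: -4, 4, 5; range = 5 − (-4) = 9.
Area = (20 × 9) / 2 = 90.

90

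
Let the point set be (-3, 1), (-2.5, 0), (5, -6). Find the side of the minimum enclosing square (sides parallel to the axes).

8

The bounding box has width 8 and height 7.
An axis-aligned square enclosing the set must have side ≥ max(width, height).
So the minimum side is max(8, 7) = 8.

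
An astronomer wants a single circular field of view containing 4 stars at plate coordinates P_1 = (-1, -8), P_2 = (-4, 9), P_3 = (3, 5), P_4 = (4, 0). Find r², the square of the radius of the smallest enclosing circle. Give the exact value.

74.5

A smallest enclosing disk is always determined by at most three of the input points on its boundary.
The farthest pair is P_1–P_2 with squared distance 298. The circle on this segment as diameter has centre (-2.5, 0.5) and r² = 298/4 = 74.5.
Check P_3: distance² to centre = 50.5 ≤ 74.5, so it lies inside.
All remaining points lie in this disk, and no smaller disk contains both endpoints, so this is the minimum enclosing circle.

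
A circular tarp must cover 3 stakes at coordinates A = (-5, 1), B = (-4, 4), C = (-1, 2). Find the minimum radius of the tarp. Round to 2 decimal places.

2.14

Side lengths²: AB² = 10, AC² = 17, BC² = 13.
Since AC² = 17 < 13 + 10 = 23, the triangle is acute, so the smallest enclosing circle is the circumcircle.
Circumcentre = (-69/22, 45/22), r² = 1105/242.
r = √(1105/242) ≈ 2.14.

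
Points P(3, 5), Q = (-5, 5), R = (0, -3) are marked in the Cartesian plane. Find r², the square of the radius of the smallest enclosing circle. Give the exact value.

Side lengths²: PQ² = 64, PR² = 73, QR² = 89.
Since QR² = 89 < 73 + 64 = 137, the triangle is acute, so the smallest enclosing circle is the circumcircle.
Circumcentre = (-1, 1.9375), r² = 25.37890625.

25.37890625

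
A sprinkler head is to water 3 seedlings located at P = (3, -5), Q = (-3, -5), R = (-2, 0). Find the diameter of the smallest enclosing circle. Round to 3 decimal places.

Side lengths²: PQ² = 36, PR² = 50, QR² = 26.
Since PR² = 50 < 36 + 26 = 62, the triangle is acute, so the smallest enclosing circle is the circumcircle.
Circumcentre = (0, -3), r² = 13.
Diameter = 2r = 2√13 ≈ 7.211.

7.211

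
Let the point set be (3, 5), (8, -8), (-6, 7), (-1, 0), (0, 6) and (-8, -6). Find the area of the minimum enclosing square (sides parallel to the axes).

256

The bounding box has width 16 and height 15.
An axis-aligned square enclosing the set must have side ≥ max(width, height).
So the minimum side is max(16, 15) = 16.
Area = 16² = 256.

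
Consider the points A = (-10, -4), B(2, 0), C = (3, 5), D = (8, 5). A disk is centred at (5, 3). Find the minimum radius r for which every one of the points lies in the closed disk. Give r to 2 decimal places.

16.55

The required radius is the distance from (5, 3) to the farthest point.
Squared distances: 274, 18, 8, 13.
Maximum is 274, attained at A.
r = √274 ≈ 16.55.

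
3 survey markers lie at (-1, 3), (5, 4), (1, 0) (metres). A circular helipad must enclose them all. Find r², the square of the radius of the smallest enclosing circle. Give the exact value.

9.62

Call the three points A, B, C in the order given.
Side lengths²: AB² = 37, AC² = 13, BC² = 32.
Since AB² = 37 < 32 + 13 = 45, the triangle is acute, so the smallest enclosing circle is the circumcircle.
Circumcentre = (2.1, 2.9), r² = 9.62.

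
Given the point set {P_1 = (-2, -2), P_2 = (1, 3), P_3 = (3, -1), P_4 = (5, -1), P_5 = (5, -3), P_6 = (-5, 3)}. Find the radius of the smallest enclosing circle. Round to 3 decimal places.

5.831

By Welzl's lemma the MEC is supported by two points (diametrically opposite) or three points (on a circumcircle).
The farthest pair is P_5–P_6 with squared distance 136. The circle on this segment as diameter has centre (0, 0) and r² = 136/4 = 34.
Check P_1: distance² to centre = 8 ≤ 34, so it lies inside.
All remaining points lie in this disk, and no smaller disk contains both endpoints, so this is the minimum enclosing circle.
r = √34 ≈ 5.831.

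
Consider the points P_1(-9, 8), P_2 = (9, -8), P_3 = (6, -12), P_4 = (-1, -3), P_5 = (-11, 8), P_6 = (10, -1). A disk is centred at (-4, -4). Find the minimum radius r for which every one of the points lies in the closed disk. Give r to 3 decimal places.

The required radius is the distance from (-4, -4) to the farthest point.
Squared distances: 169, 185, 164, 10, 193, 205.
Maximum is 205, attained at P_6.
r = √205 ≈ 14.318.

14.318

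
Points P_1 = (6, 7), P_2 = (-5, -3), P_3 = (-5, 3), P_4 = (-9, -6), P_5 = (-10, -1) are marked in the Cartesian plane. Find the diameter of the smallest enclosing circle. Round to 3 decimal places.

19.849

By Welzl's lemma the MEC is supported by two points (diametrically opposite) or three points (on a circumcircle).
The farthest pair is P_1–P_4 with squared distance 394. The circle on this segment as diameter has centre (-1.5, 0.5) and r² = 394/4 = 98.5.
Check P_2: distance² to centre = 24.5 ≤ 98.5, so it lies inside.
All remaining points lie in this disk, and no smaller disk contains both endpoints, so this is the minimum enclosing circle.
Diameter = 2r = 2√(98.5) ≈ 19.849.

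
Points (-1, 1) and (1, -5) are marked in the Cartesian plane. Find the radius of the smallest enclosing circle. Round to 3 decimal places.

3.162

The smallest circle enclosing two points has them as diameter endpoints.
Centre = midpoint = (0, -2); r² = |(-1, 1)−(1, -5)|²/4 = 40/4 = 10.
r = √10 ≈ 3.162.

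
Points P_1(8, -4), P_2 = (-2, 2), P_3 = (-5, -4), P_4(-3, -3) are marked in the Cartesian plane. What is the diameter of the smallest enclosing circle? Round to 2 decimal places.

The minimum enclosing circle of a finite set is fixed by two of the points (as a diameter) or three (as a circumcircle).
The minimum enclosing circle is determined by three boundary points: P_1, P_2, P_3.
Their circumcentre is (1.5, -3.5) with r² = 42.5.
The farthest remaining point P_4 is at distance² 20.5 ≤ 42.5.
Diameter = 2r = 2√(42.5) ≈ 13.04.

13.04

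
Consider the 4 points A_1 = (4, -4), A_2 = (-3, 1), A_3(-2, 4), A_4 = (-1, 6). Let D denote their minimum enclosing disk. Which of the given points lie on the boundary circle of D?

A_1, A_4

The farthest pair is A_1–A_4 with squared distance 125. The circle on this segment as diameter has centre (1.5, 1) and r² = 125/4 = 31.25.
Check A_2: distance² to centre = 20.25 ≤ 31.25, so it lies inside.
All remaining points lie in this disk, and no smaller disk contains both endpoints, so this is the minimum enclosing circle.
The points at distance exactly r from the centre are A_1, A_4 — 2 points.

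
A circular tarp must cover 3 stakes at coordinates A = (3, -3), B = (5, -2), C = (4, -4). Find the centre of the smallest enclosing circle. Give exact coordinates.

Side lengths²: AB² = 5, AC² = 2, BC² = 5.
Since BC² = 5 < 5 + 2 = 7, the triangle is acute, so the smallest enclosing circle is the circumcircle.
Circumcentre = (25/6, -17/6), r² = 25/18.
Centre = (25/6, -17/6).

(25/6, -17/6)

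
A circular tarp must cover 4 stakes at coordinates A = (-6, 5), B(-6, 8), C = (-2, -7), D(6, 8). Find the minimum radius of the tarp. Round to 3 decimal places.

A smallest enclosing disk is always determined by at most three of the input points on its boundary.
The minimum enclosing circle is determined by three boundary points: B, C, D.
Their circumcentre is (0, 47/30) with r² = 69649/900.
The farthest remaining point A is at distance² 43009/900 ≤ 69649/900.
r = √(69649/900) ≈ 8.797.

8.797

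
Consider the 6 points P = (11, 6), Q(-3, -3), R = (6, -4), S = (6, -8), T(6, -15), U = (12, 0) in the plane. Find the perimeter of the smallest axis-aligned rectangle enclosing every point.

Width = max x − min x = 12 − (-3) = 15.
Height = max y − min y = 6 − (-15) = 21.
Perimeter = 2(15 + 21) = 72.

72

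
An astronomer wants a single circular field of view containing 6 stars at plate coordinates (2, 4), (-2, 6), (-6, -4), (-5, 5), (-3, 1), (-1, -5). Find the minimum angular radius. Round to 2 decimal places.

The minimum enclosing circle is determined by three boundary points: (2, 4), (-2, 6), (-6, -4).
Their circumcentre is (-7/3, 1/3) with r² = 290/9.
The farthest remaining point (-1, -5) is at distance² 272/9 ≤ 290/9.
r = √(290/9) ≈ 5.68.

5.68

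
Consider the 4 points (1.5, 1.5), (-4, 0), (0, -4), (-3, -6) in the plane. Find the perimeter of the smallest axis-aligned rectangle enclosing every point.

26

Width = max x − min x = 1.5 − (-4) = 5.5.
Height = max y − min y = 1.5 − (-6) = 7.5.
Perimeter = 2(5.5 + 7.5) = 26.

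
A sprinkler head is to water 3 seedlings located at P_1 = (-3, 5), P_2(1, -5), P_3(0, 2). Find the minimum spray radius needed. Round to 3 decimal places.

5.385

Side lengths²: P_1P_2² = 116, P_1P_3² = 18, P_2P_3² = 50.
Since P_1P_2² = 116 ≥ 50 + 18 = 68, the angle opposite P_1P_2 is not acute, so the smallest enclosing circle has P_1P_2 as diameter.
Centre = midpoint of P_1P_2 = (-1, 0), r² = 116/4 = 29.
r = √29 ≈ 5.385.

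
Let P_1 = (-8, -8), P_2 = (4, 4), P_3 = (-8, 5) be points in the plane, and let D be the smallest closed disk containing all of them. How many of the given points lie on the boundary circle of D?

Side lengths²: P_1P_2² = 288, P_1P_3² = 169, P_2P_3² = 145.
Since P_1P_2² = 288 < 169 + 145 = 314, the triangle is acute, so the smallest enclosing circle is the circumcircle.
Circumcentre = (-2.5, -1.5), r² = 72.5.
The points at distance exactly r from the centre are P_1, P_2, P_3 — 3 points.

3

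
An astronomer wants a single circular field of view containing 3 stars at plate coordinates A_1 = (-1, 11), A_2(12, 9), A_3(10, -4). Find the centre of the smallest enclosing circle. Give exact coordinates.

(4.5, 3.5)

Side lengths²: A_1A_2² = 173, A_1A_3² = 346, A_2A_3² = 173.
Since A_1A_3² = 346 ≥ 173 + 173 = 346, the angle opposite A_1A_3 is not acute, so the smallest enclosing circle has A_1A_3 as diameter.
Centre = midpoint of A_1A_3 = (4.5, 3.5), r² = 346/4 = 86.5.
Centre = (4.5, 3.5).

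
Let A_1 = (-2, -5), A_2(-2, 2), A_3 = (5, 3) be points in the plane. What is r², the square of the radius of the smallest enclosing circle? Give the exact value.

Side lengths²: A_1A_2² = 49, A_1A_3² = 113, A_2A_3² = 50.
Since A_1A_3² = 113 ≥ 50 + 49 = 99, the angle opposite A_1A_3 is not acute, so the smallest enclosing circle has A_1A_3 as diameter.
Centre = midpoint of A_1A_3 = (1.5, -1), r² = 113/4 = 28.25.

28.25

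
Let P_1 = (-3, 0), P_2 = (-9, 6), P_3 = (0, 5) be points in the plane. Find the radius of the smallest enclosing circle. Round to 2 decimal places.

4.67

Side lengths²: P_1P_2² = 72, P_1P_3² = 34, P_2P_3² = 82.
Since P_2P_3² = 82 < 72 + 34 = 106, the triangle is acute, so the smallest enclosing circle is the circumcircle.
Circumcentre = (-4.625, 4.375), r² = 21.78125.
r = √(21.78125) ≈ 4.67.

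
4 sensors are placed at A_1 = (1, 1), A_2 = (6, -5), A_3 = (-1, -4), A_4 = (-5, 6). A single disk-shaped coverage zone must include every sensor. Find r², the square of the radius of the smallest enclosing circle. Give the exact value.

60.5

A smallest enclosing disk is always determined by at most three of the input points on its boundary.
The farthest pair is A_2–A_4 with squared distance 242. The circle on this segment as diameter has centre (0.5, 0.5) and r² = 242/4 = 60.5.
Check A_1: distance² to centre = 0.5 ≤ 60.5, so it lies inside.
All remaining points lie in this disk, and no smaller disk contains both endpoints, so this is the minimum enclosing circle.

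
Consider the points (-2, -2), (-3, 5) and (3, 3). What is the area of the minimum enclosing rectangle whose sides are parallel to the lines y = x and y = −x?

40

In coordinates u = x + y, v = x − y the rectangle is axis-aligned; the map (x,y)→(u,v) scales areas by 2.
u-values: -4, 2, 6; range = 6 − (-4) = 10.
v-values: 0, -8, 0; range = 0 − (-8) = 8.
Area = (10 × 8) / 2 = 40.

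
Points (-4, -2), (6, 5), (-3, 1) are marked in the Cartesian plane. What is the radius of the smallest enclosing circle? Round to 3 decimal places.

Call the three points A, B, C in the order given.
Side lengths²: AB² = 149, AC² = 10, BC² = 97.
Since AB² = 149 ≥ 97 + 10 = 107, the angle opposite AB is not acute, so the smallest enclosing circle has AB as diameter.
Centre = midpoint of AB = (1, 1.5), r² = 149/4 = 37.25.
r = √(37.25) ≈ 6.103.

6.103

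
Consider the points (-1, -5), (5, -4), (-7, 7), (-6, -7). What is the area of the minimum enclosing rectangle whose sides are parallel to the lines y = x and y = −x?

161

In coordinates u = x + y, v = x − y the rectangle is axis-aligned; the map (x,y)→(u,v) scales areas by 2.
u-values: -6, 1, 0, -13; range = 1 − (-13) = 14.
v-values: 4, 9, -14, 1; range = 9 − (-14) = 23.
Area = (14 × 23) / 2 = 161.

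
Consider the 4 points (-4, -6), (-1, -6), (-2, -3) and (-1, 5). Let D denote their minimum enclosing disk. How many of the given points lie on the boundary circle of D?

3

By Welzl's lemma the MEC is supported by two points (diametrically opposite) or three points (on a circumcircle).
The farthest pair is (-4, -6)–(-1, 5) with squared distance 130. The circle on this segment as diameter has centre (-2.5, -0.5) and r² = 130/4 = 32.5.
Check (-1, -6): distance² to centre = 32.5 ≤ 32.5, so it lies inside.
All remaining points lie in this disk, and no smaller disk contains both endpoints, so this is the minimum enclosing circle.
The points at distance exactly r from the centre are (-4, -6), (-1, -6), (-1, 5) — 3 points.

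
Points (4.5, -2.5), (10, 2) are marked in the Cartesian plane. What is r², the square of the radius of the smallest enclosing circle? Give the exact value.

12.625

The smallest circle enclosing two points has them as diameter endpoints.
Centre = midpoint = (7.25, -0.25); r² = |(4.5, -2.5)−(10, 2)|²/4 = 50.5/4 = 12.625.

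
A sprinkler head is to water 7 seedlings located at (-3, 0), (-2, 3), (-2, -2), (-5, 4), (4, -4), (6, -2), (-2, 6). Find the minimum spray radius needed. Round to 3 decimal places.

6.265

A smallest enclosing disk is always determined by at most three of the input points on its boundary.
The farthest pair is (-5, 4)–(6, -2) with squared distance 157. The circle on this segment as diameter has centre (0.5, 1) and r² = 157/4 = 39.25.
Check (-3, 0): distance² to centre = 13.25 ≤ 39.25, so it lies inside.
All remaining points lie in this disk, and no smaller disk contains both endpoints, so this is the minimum enclosing circle.
r = √(39.25) ≈ 6.265.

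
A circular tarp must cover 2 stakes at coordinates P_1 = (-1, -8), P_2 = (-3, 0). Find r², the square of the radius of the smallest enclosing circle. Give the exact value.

17

The smallest circle enclosing two points has them as diameter endpoints.
Centre = midpoint = (-2, -4); r² = |P_1P_2|²/4 = 68/4 = 17.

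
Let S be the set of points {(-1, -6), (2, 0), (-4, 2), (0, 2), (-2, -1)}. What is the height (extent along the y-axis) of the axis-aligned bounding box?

max y = 2, min y = -6, so height = 8.

8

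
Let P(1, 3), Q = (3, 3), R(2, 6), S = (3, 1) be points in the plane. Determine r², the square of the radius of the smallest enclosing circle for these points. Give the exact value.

The farthest pair is R–S with squared distance 26. The circle on this segment as diameter has centre (2.5, 3.5) and r² = 26/4 = 6.5.
Check P: distance² to centre = 2.5 ≤ 6.5, so it lies inside.
All remaining points lie in this disk, and no smaller disk contains both endpoints, so this is the minimum enclosing circle.

6.5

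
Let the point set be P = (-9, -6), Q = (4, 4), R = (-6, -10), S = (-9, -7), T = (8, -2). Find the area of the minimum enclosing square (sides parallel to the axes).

The bounding box has width 17 and height 14.
An axis-aligned square enclosing the set must have side ≥ max(width, height).
So the minimum side is max(17, 14) = 17.
Area = 17² = 289.

289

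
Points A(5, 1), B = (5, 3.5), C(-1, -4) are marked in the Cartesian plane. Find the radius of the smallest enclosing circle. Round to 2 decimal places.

4.80

Side lengths²: AB² = 6.25, AC² = 61, BC² = 92.25.
Since BC² = 92.25 ≥ 61 + 6.25 = 67.25, the angle opposite BC is not acute, so the smallest enclosing circle has BC as diameter.
Centre = midpoint of BC = (2, -0.25), r² = 92.25/4 = 23.0625.
r = √(23.0625) ≈ 4.80.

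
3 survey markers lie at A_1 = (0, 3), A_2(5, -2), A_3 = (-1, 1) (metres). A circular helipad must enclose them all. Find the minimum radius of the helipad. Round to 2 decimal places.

3.54

Side lengths²: A_1A_2² = 50, A_1A_3² = 5, A_2A_3² = 45.
Since A_1A_2² = 50 ≥ 45 + 5 = 50, the angle opposite A_1A_2 is not acute, so the smallest enclosing circle has A_1A_2 as diameter.
Centre = midpoint of A_1A_2 = (2.5, 0.5), r² = 50/4 = 12.5.
r = √(12.5) ≈ 3.54.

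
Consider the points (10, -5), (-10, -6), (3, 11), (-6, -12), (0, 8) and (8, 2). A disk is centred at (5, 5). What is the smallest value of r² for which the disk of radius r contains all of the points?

The required radius is the distance from (5, 5) to the farthest point.
Squared distances: 125, 346, 40, 410, 34, 18.
Maximum is 410, attained at (-6, -12).

410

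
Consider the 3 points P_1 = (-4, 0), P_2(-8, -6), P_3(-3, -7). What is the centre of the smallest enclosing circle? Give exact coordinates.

Side lengths²: P_1P_2² = 52, P_1P_3² = 50, P_2P_3² = 26.
Since P_1P_2² = 52 < 50 + 26 = 76, the triangle is acute, so the smallest enclosing circle is the circumcircle.
Circumcentre = (-84/17, -63/17), r² = 4225/289.
Centre = (-84/17, -63/17).

(-84/17, -63/17)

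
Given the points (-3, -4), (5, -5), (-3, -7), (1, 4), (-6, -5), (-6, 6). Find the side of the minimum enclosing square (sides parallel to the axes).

13

The bounding box has width 11 and height 13.
An axis-aligned square enclosing the set must have side ≥ max(width, height).
So the minimum side is max(11, 13) = 13.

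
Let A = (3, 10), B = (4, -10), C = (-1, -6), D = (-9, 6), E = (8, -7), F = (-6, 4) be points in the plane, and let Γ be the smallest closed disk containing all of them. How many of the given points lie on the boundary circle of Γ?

The minimum enclosing circle of a finite set is fixed by two of the points (as a diameter) or three (as a circumcircle).
The minimum enclosing circle is determined by three boundary points: A, D, E.
Their circumcentre is (-15/56, -11/56) with r² = 179765/1568.
The farthest remaining point B is at distance² 179261/1568 ≤ 179765/1568.
The points at distance exactly r from the centre are A, D, E — 3 points.

3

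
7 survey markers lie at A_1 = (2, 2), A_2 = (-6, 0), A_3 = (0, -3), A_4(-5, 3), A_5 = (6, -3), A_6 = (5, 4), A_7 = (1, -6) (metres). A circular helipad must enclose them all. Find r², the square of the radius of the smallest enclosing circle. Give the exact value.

58225/1458

By Welzl's lemma the MEC is supported by two points (diametrically opposite) or three points (on a circumcircle).
The minimum enclosing circle is determined by three boundary points: A_2, A_5, A_6.
Their circumcentre is (17/54, -13/54) with r² = 58225/1458.
The farthest remaining point A_4 is at distance² 56497/1458 ≤ 58225/1458.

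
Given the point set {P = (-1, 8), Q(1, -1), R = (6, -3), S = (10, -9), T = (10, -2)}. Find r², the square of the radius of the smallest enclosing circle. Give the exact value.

A smallest enclosing disk is always determined by at most three of the input points on its boundary.
The farthest pair is P–S with squared distance 410. The circle on this segment as diameter has centre (4.5, -0.5) and r² = 410/4 = 102.5.
Check Q: distance² to centre = 12.5 ≤ 102.5, so it lies inside.
All remaining points lie in this disk, and no smaller disk contains both endpoints, so this is the minimum enclosing circle.

102.5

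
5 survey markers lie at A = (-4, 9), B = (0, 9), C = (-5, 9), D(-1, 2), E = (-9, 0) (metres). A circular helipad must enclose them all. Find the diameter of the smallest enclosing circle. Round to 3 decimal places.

By Welzl's lemma the MEC is supported by two points (diametrically opposite) or three points (on a circumcircle).
The farthest pair is B–E with squared distance 162. The circle on this segment as diameter has centre (-4.5, 4.5) and r² = 162/4 = 40.5.
Check A: distance² to centre = 20.5 ≤ 40.5, so it lies inside.
All remaining points lie in this disk, and no smaller disk contains both endpoints, so this is the minimum enclosing circle.
Diameter = 2r = 2√(40.5) ≈ 12.728.

12.728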